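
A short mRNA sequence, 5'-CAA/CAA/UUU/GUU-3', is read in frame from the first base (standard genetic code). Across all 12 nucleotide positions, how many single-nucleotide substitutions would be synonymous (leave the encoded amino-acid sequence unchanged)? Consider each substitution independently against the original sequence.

Codon 1 (CAA, Gln): 1 synonymous substitution.
Codon 2 (CAA, Gln): 1 synonymous substitution.
Codon 3 (UUU, Phe): 1 synonymous substitution.
Codon 4 (GUU, Val): 3 synonymous substitutions.
Total: 1 + 1 + 1 + 3 = 6.

6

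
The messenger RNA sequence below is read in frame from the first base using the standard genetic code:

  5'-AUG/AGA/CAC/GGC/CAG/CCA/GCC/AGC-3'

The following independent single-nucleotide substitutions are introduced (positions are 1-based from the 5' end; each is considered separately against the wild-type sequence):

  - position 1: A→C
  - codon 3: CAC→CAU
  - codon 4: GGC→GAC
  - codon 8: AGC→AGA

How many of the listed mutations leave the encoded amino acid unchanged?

Codon 1: AUG (Met) → CUG (Leu) — missense.
Codon 3: CAC (His) → CAU (His) — synonymous.
Codon 4: GGC (Gly) → GAC (Asp) — missense.
Codon 8: AGC (Ser) → AGA (Arg) — missense.
Synonymous: 1 of 4.

1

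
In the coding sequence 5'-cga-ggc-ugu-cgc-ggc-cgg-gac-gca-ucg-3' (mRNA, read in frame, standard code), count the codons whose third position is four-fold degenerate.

Codon 1 CGA (Arg): third position 4-fold.
Codon 2 GGC (Gly): third position 4-fold.
Codon 3 UGU (Cys): third position 2-fold.
Codon 4 CGC (Arg): third position 4-fold.
Codon 5 GGC (Gly): third position 4-fold.
Codon 6 CGG (Arg): third position 4-fold.
Codon 7 GAC (Asp): third position 2-fold.
Codon 8 GCA (Ala): third position 4-fold.
Codon 9 UCG (Ser): third position 4-fold.
Four-fold degenerate third positions: 7.

7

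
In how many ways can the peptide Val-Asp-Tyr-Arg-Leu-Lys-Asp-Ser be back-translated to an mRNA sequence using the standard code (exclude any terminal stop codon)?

13824

Val: 4 codons.
Asp: 2 codons.
Tyr: 2 codons.
Arg: 6 codons.
Leu: 6 codons.
Lys: 2 codons.
Asp: 2 codons.
Ser: 6 codons.
4 × 2 × 2 × 6 × 6 × 2 × 2 × 6 = 13824.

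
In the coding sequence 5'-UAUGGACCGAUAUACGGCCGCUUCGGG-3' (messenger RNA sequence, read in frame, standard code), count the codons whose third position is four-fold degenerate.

Codon 1 UAU (Tyr): third position 2-fold.
Codon 2 GGA (Gly): third position 4-fold.
Codon 3 CCG (Pro): third position 4-fold.
Codon 4 AUA (Ile): third position 3-fold.
Codon 5 UAC (Tyr): third position 2-fold.
Codon 6 GGC (Gly): third position 4-fold.
Codon 7 CGC (Arg): third position 4-fold.
Codon 8 UUC (Phe): third position 2-fold.
Codon 9 GGG (Gly): third position 4-fold.
Four-fold degenerate third positions: 5.

5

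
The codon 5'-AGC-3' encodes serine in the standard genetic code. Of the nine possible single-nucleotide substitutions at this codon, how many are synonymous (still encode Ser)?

1

Position 1: none → 0 synonymous.
Position 2: none → 0 synonymous.
Position 3: AGT → 1 synonymous.
Total: 0 + 0 + 1 = 1.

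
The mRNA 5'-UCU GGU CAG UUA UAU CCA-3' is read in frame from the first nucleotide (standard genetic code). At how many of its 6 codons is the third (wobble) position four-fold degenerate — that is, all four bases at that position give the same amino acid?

3

Codon 1 UCU (Ser): third position 4-fold.
Codon 2 GGU (Gly): third position 4-fold.
Codon 3 CAG (Gln): third position 2-fold.
Codon 4 UUA (Leu): third position 2-fold.
Codon 5 UAU (Tyr): third position 2-fold.
Codon 6 CCA (Pro): third position 4-fold.
Four-fold degenerate third positions: 3.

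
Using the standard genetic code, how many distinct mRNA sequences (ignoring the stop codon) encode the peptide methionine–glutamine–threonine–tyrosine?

Met: 1 codon.
Gln: 2 codons.
Thr: 4 codons.
Tyr: 2 codons.
1 × 2 × 4 × 2 = 16.

16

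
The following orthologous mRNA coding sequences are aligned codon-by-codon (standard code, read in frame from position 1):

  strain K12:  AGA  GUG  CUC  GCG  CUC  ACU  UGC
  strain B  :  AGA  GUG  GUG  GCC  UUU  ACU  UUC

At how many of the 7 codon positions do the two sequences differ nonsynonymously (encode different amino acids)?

Codon 1: AGA Arg / AGA Arg — identical.
Codon 2: GUG Val / GUG Val — identical.
Codon 3: CUC Leu / GUG Val — nonsynonymous.
Codon 4: GCG Ala / GCC Ala — synonymous.
Codon 5: CUC Leu / UUU Phe — nonsynonymous.
Codon 6: ACU Thr / ACU Thr — identical.
Codon 7: UGC Cys / UUC Phe — nonsynonymous.
Nonsynonymous differences: 3.

3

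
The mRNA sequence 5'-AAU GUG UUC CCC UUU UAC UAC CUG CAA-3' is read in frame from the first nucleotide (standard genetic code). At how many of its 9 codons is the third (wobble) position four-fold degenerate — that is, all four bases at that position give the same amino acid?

Codon 1 AAU (Asn): third position 2-fold.
Codon 2 GUG (Val): third position 4-fold.
Codon 3 UUC (Phe): third position 2-fold.
Codon 4 CCC (Pro): third position 4-fold.
Codon 5 UUU (Phe): third position 2-fold.
Codon 6 UAC (Tyr): third position 2-fold.
Codon 7 UAC (Tyr): third position 2-fold.
Codon 8 CUG (Leu): third position 4-fold.
Codon 9 CAA (Gln): third position 2-fold.
Four-fold degenerate third positions: 3.

3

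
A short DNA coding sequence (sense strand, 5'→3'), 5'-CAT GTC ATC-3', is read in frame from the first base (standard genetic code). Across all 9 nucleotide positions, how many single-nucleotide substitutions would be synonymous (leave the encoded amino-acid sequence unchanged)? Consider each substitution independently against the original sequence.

Codon 1 (CAT, His): 1 synonymous substitution.
Codon 2 (GTC, Val): 3 synonymous substitutions.
Codon 3 (ATC, Ile): 2 synonymous substitutions.
Total: 1 + 3 + 2 = 6.

6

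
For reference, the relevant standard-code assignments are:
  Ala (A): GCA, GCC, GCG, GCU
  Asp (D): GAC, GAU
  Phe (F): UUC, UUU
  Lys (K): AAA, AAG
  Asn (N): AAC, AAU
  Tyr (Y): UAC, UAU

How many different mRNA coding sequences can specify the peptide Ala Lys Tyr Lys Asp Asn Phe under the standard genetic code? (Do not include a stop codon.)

256

Ala: 4 codons.
Lys: 2 codons.
Tyr: 2 codons.
Lys: 2 codons.
Asp: 2 codons.
Asn: 2 codons.
Phe: 2 codons.
4 × 2 × 2 × 2 × 2 × 2 × 2 = 256.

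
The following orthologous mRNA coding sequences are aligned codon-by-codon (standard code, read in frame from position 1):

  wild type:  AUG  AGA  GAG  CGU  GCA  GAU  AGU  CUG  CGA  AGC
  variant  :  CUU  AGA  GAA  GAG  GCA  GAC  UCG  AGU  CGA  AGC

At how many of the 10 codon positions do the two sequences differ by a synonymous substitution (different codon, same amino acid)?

Codon 1: AUG Met / CUU Leu — nonsynonymous.
Codon 2: AGA Arg / AGA Arg — identical.
Codon 3: GAG Glu / GAA Glu — synonymous.
Codon 4: CGU Arg / GAG Glu — nonsynonymous.
Codon 5: GCA Ala / GCA Ala — identical.
Codon 6: GAU Asp / GAC Asp — synonymous.
Codon 7: AGU Ser / UCG Ser — synonymous.
Codon 8: CUG Leu / AGU Ser — nonsynonymous.
Codon 9: CGA Arg / CGA Arg — identical.
Codon 10: AGC Ser / AGC Ser — identical.
Synonymous differences: 3.

3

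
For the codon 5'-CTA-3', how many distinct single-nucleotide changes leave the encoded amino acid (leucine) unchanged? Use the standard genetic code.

Position 1: TTA → 1 synonymous.
Position 2: none → 0 synonymous.
Position 3: CTT, CTC, CTG → 3 synonymous.
Total: 1 + 0 + 3 = 4.

4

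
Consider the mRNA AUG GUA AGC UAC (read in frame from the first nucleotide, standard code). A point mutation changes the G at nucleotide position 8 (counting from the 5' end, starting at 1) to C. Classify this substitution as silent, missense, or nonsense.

missense

Position 8 falls in codon 3: AGC → Ser.
After the substitution the codon is ACC → Thr.
Ser ≠ Thr, so this is a missense mutation.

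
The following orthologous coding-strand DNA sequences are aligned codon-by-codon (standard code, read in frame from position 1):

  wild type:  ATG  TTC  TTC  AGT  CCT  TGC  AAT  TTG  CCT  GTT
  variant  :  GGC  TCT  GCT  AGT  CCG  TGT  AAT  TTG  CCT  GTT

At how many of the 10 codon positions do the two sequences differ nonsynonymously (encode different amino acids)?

3

Codon 1: ATG Met / GGC Gly — nonsynonymous.
Codon 2: TTC Phe / TCT Ser — nonsynonymous.
Codon 3: TTC Phe / GCT Ala — nonsynonymous.
Codon 4: AGT Ser / AGT Ser — identical.
Codon 5: CCT Pro / CCG Pro — synonymous.
Codon 6: TGC Cys / TGT Cys — synonymous.
Codon 7: AAT Asn / AAT Asn — identical.
Codon 8: TTG Leu / TTG Leu — identical.
Codon 9: CCT Pro / CCT Pro — identical.
Codon 10: GTT Val / GTT Val — identical.
Nonsynonymous differences: 3.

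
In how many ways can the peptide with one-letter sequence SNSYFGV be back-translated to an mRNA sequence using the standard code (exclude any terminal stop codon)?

4608

Ser: 6 codons.
Asn: 2 codons.
Ser: 6 codons.
Tyr: 2 codons.
Phe: 2 codons.
Gly: 4 codons.
Val: 4 codons.
6 × 2 × 6 × 2 × 2 × 4 × 4 = 4608.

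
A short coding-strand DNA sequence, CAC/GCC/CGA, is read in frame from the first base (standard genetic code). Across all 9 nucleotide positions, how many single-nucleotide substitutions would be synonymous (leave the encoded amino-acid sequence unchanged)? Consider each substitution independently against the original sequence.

8

Codon 1 (CAC, His): 1 synonymous substitution.
Codon 2 (GCC, Ala): 3 synonymous substitutions.
Codon 3 (CGA, Arg): 4 synonymous substitutions.
Total: 1 + 3 + 4 = 8.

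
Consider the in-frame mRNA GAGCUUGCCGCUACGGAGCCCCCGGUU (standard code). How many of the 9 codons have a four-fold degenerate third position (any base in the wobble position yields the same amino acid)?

7

Codon 1 GAG (Glu): third position 2-fold.
Codon 2 CUU (Leu): third position 4-fold.
Codon 3 GCC (Ala): third position 4-fold.
Codon 4 GCU (Ala): third position 4-fold.
Codon 5 ACG (Thr): third position 4-fold.
Codon 6 GAG (Glu): third position 2-fold.
Codon 7 CCC (Pro): third position 4-fold.
Codon 8 CCG (Pro): third position 4-fold.
Codon 9 GUU (Val): third position 4-fold.
Four-fold degenerate third positions: 7.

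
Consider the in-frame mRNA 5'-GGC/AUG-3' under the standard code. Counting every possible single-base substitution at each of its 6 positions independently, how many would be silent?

3

Codon 1 (GGC, Gly): 3 synonymous substitutions.
Codon 2 (AUG, Met): 0 synonymous substitutions.
Total: 3 + 0 = 3.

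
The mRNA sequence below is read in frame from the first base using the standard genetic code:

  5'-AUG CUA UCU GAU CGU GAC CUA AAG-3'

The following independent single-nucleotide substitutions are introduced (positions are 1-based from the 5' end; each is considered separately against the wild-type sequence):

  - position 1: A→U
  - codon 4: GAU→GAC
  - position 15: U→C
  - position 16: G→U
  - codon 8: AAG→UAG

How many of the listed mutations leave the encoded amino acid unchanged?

Codon 1: AUG (Met) → UUG (Leu) — missense.
Codon 4: GAU (Asp) → GAC (Asp) — synonymous.
Codon 5: CGU (Arg) → CGC (Arg) — synonymous.
Codon 6: GAC (Asp) → UAC (Tyr) — missense.
Codon 8: AAG (Lys) → UAG (Stop) — nonsense.
Synonymous: 2 of 5.

2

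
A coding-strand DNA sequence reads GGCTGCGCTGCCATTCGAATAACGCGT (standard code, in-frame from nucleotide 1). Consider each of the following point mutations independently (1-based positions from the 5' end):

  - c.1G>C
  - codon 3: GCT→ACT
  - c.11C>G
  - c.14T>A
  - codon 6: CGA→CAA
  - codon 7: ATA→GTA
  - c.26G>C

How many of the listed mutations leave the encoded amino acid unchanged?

0

Codon 1: GGC (Gly) → CGC (Arg) — missense.
Codon 3: GCT (Ala) → ACT (Thr) — missense.
Codon 4: GCC (Ala) → GGC (Gly) — missense.
Codon 5: ATT (Ile) → AAT (Asn) — missense.
Codon 6: CGA (Arg) → CAA (Gln) — missense.
Codon 7: ATA (Ile) → GTA (Val) — missense.
Codon 9: CGT (Arg) → CCT (Pro) — missense.
Synonymous: 0 of 7.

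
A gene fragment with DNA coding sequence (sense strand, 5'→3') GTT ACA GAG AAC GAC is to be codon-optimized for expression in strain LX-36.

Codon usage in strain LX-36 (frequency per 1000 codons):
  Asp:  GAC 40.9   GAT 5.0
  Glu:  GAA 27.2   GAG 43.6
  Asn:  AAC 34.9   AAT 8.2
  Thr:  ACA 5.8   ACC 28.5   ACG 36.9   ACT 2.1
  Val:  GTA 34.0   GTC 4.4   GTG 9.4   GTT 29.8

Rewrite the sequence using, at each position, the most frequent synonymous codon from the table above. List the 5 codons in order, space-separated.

GTA ACG GAG AAC GAC

Codon 1 (Val): best is GTA at 34.0.
Codon 2 (Thr): best is ACG at 36.9.
Codon 3 (Glu): best is GAG at 43.6.
Codon 4 (Asn): best is AAC at 34.9.
Codon 5 (Asp): best is GAC at 40.9.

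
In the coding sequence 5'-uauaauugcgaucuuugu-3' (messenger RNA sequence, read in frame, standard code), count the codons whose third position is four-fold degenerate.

Codon 1 UAU (Tyr): third position 2-fold.
Codon 2 AAU (Asn): third position 2-fold.
Codon 3 UGC (Cys): third position 2-fold.
Codon 4 GAU (Asp): third position 2-fold.
Codon 5 CUU (Leu): third position 4-fold.
Codon 6 UGU (Cys): third position 2-fold.
Four-fold degenerate third positions: 1.

1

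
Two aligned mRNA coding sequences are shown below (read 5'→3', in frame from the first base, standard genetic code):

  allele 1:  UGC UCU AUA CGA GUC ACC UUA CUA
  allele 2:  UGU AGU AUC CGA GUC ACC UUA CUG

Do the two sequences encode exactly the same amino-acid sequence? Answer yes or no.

Codon 1: UGC Cys / UGU Cys — synonymous.
Codon 2: UCU Ser / AGU Ser — synonymous.
Codon 3: AUA Ile / AUC Ile — synonymous.
Codon 4: CGA Arg / CGA Arg — identical.
Codon 5: GUC Val / GUC Val — identical.
Codon 6: ACC Thr / ACC Thr — identical.
Codon 7: UUA Leu / UUA Leu — identical.
Codon 8: CUA Leu / CUG Leu — synonymous.
Nonsynonymous differences: 0 → same protein.

yes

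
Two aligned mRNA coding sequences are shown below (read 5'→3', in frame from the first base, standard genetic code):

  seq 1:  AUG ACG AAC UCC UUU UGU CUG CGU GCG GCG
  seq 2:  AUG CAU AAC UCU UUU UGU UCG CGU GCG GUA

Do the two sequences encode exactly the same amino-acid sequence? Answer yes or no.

Codon 1: AUG Met / AUG Met — identical.
Codon 2: ACG Thr / CAU His — nonsynonymous.
Codon 3: AAC Asn / AAC Asn — identical.
Codon 4: UCC Ser / UCU Ser — synonymous.
Codon 5: UUU Phe / UUU Phe — identical.
Codon 6: UGU Cys / UGU Cys — identical.
Codon 7: CUG Leu / UCG Ser — nonsynonymous.
Codon 8: CGU Arg / CGU Arg — identical.
Codon 9: GCG Ala / GCG Ala — identical.
Codon 10: GCG Ala / GUA Val — nonsynonymous.
Nonsynonymous differences: 3 → different protein.

no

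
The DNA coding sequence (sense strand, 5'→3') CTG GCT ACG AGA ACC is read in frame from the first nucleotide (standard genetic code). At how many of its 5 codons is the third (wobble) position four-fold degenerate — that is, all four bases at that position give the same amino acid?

4

Codon 1 CTG (Leu): third position 4-fold.
Codon 2 GCT (Ala): third position 4-fold.
Codon 3 ACG (Thr): third position 4-fold.
Codon 4 AGA (Arg): third position 2-fold.
Codon 5 ACC (Thr): third position 4-fold.
Four-fold degenerate third positions: 4.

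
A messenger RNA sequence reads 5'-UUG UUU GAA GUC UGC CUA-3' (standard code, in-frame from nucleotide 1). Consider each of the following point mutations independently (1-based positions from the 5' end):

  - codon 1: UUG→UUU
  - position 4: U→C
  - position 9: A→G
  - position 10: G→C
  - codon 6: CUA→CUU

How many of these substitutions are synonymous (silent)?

Codon 1: UUG (Leu) → UUU (Phe) — missense.
Codon 2: UUU (Phe) → CUU (Leu) — missense.
Codon 3: GAA (Glu) → GAG (Glu) — synonymous.
Codon 4: GUC (Val) → CUC (Leu) — missense.
Codon 6: CUA (Leu) → CUU (Leu) — synonymous.
Synonymous: 2 of 5.

2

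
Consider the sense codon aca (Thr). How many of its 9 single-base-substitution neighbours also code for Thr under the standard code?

3

Position 1: none → 0 synonymous.
Position 2: none → 0 synonymous.
Position 3: ACT, ACC, ACG → 3 synonymous.
Total: 0 + 0 + 3 = 3.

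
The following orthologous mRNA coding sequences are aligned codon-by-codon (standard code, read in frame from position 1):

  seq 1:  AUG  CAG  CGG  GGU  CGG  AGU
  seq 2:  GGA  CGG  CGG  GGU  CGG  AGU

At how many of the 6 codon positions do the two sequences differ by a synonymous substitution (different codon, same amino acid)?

Codon 1: AUG Met / GGA Gly — nonsynonymous.
Codon 2: CAG Gln / CGG Arg — nonsynonymous.
Codon 3: CGG Arg / CGG Arg — identical.
Codon 4: GGU Gly / GGU Gly — identical.
Codon 5: CGG Arg / CGG Arg — identical.
Codon 6: AGU Ser / AGU Ser — identical.
Synonymous differences: 0.

0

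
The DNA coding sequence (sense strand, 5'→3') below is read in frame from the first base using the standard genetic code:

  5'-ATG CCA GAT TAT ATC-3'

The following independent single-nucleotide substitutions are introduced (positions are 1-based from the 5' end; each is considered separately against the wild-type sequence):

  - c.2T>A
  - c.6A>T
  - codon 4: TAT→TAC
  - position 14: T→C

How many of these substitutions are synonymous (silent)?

2

Codon 1: ATG (Met) → AAG (Lys) — missense.
Codon 2: CCA (Pro) → CCT (Pro) — synonymous.
Codon 4: TAT (Tyr) → TAC (Tyr) — synonymous.
Codon 5: ATC (Ile) → ACC (Thr) — missense.
Synonymous: 2 of 4.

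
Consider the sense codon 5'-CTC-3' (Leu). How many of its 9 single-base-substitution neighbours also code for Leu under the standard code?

Position 1: none → 0 synonymous.
Position 2: none → 0 synonymous.
Position 3: CTT, CTA, CTG → 3 synonymous.
Total: 0 + 0 + 3 = 3.

3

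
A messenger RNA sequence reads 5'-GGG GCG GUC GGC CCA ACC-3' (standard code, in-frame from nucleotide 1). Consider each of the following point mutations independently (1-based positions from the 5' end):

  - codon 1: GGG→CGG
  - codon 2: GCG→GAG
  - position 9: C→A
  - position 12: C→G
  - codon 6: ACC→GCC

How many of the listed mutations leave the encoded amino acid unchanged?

2

Codon 1: GGG (Gly) → CGG (Arg) — missense.
Codon 2: GCG (Ala) → GAG (Glu) — missense.
Codon 3: GUC (Val) → GUA (Val) — synonymous.
Codon 4: GGC (Gly) → GGG (Gly) — synonymous.
Codon 6: ACC (Thr) → GCC (Ala) — missense.
Synonymous: 2 of 5.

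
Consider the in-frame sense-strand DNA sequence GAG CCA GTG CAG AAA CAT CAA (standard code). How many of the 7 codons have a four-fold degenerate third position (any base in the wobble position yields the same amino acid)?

Codon 1 GAG (Glu): third position 2-fold.
Codon 2 CCA (Pro): third position 4-fold.
Codon 3 GTG (Val): third position 4-fold.
Codon 4 CAG (Gln): third position 2-fold.
Codon 5 AAA (Lys): third position 2-fold.
Codon 6 CAT (His): third position 2-fold.
Codon 7 CAA (Gln): third position 2-fold.
Four-fold degenerate third positions: 2.

2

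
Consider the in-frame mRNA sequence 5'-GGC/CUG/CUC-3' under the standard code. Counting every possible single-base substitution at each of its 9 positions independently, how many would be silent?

Codon 1 (GGC, Gly): 3 synonymous substitutions.
Codon 2 (CUG, Leu): 4 synonymous substitutions.
Codon 3 (CUC, Leu): 3 synonymous substitutions.
Total: 3 + 4 + 3 = 10.

10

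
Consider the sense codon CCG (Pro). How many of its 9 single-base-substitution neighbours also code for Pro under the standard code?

Position 1: none → 0 synonymous.
Position 2: none → 0 synonymous.
Position 3: CCU, CCC, CCA → 3 synonymous.
Total: 0 + 0 + 3 = 3.

3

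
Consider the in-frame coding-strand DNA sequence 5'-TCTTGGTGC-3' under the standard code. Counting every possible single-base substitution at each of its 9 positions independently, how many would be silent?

Codon 1 (TCT, Ser): 3 synonymous substitutions.
Codon 2 (TGG, Trp): 0 synonymous substitutions.
Codon 3 (TGC, Cys): 1 synonymous substitution.
Total: 3 + 0 + 1 = 4.

4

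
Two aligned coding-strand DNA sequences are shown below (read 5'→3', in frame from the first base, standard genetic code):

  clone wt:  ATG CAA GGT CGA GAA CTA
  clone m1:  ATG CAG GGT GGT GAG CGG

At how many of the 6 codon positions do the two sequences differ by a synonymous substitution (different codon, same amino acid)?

Codon 1: ATG Met / ATG Met — identical.
Codon 2: CAA Gln / CAG Gln — synonymous.
Codon 3: GGT Gly / GGT Gly — identical.
Codon 4: CGA Arg / GGT Gly — nonsynonymous.
Codon 5: GAA Glu / GAG Glu — synonymous.
Codon 6: CTA Leu / CGG Arg — nonsynonymous.
Synonymous differences: 2.

2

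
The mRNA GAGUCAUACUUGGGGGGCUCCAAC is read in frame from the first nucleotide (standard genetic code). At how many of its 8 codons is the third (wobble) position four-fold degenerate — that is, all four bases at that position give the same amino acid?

Codon 1 GAG (Glu): third position 2-fold.
Codon 2 UCA (Ser): third position 4-fold.
Codon 3 UAC (Tyr): third position 2-fold.
Codon 4 UUG (Leu): third position 2-fold.
Codon 5 GGG (Gly): third position 4-fold.
Codon 6 GGC (Gly): third position 4-fold.
Codon 7 UCC (Ser): third position 4-fold.
Codon 8 AAC (Asn): third position 2-fold.
Four-fold degenerate third positions: 4.

4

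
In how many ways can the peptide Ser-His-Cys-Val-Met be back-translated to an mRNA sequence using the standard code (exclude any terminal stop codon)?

96

Ser: 6 codons.
His: 2 codons.
Cys: 2 codons.
Val: 4 codons.
Met: 1 codon.
6 × 2 × 2 × 4 × 1 = 96.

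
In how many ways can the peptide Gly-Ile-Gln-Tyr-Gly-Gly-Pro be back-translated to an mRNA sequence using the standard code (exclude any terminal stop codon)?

3072

Gly: 4 codons.
Ile: 3 codons.
Gln: 2 codons.
Tyr: 2 codons.
Gly: 4 codons.
Gly: 4 codons.
Pro: 4 codons.
4 × 3 × 2 × 2 × 4 × 4 × 4 = 3072.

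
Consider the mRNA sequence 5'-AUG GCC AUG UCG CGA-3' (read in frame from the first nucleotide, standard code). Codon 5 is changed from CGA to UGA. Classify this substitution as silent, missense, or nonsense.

Position 13 falls in codon 5: CGA → Arg.
After the substitution the codon is UGA → Stop.
The new codon is a stop codon, so this is a nonsense mutation.

nonsense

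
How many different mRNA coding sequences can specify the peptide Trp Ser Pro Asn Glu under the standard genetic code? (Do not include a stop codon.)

Trp: 1 codon.
Ser: 6 codons.
Pro: 4 codons.
Asn: 2 codons.
Glu: 2 codons.
1 × 6 × 4 × 2 × 2 = 96.

96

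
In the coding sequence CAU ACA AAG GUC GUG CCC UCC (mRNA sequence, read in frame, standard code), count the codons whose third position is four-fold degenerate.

Codon 1 CAU (His): third position 2-fold.
Codon 2 ACA (Thr): third position 4-fold.
Codon 3 AAG (Lys): third position 2-fold.
Codon 4 GUC (Val): third position 4-fold.
Codon 5 GUG (Val): third position 4-fold.
Codon 6 CCC (Pro): third position 4-fold.
Codon 7 UCC (Ser): third position 4-fold.
Four-fold degenerate third positions: 5.

5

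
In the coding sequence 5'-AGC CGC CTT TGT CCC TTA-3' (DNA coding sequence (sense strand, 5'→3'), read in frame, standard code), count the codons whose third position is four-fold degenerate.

Codon 1 AGC (Ser): third position 2-fold.
Codon 2 CGC (Arg): third position 4-fold.
Codon 3 CTT (Leu): third position 4-fold.
Codon 4 TGT (Cys): third position 2-fold.
Codon 5 CCC (Pro): third position 4-fold.
Codon 6 TTA (Leu): third position 2-fold.
Four-fold degenerate third positions: 3.

3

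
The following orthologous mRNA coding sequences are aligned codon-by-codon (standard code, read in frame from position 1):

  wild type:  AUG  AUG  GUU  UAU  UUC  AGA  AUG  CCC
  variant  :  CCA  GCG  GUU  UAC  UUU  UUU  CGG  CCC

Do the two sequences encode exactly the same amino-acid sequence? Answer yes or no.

Codon 1: AUG Met / CCA Pro — nonsynonymous.
Codon 2: AUG Met / GCG Ala — nonsynonymous.
Codon 3: GUU Val / GUU Val — identical.
Codon 4: UAU Tyr / UAC Tyr — synonymous.
Codon 5: UUC Phe / UUU Phe — synonymous.
Codon 6: AGA Arg / UUU Phe — nonsynonymous.
Codon 7: AUG Met / CGG Arg — nonsynonymous.
Codon 8: CCC Pro / CCC Pro — identical.
Nonsynonymous differences: 4 → different protein.

no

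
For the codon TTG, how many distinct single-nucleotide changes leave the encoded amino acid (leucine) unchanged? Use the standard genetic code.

2

Position 1: CTG → 1 synonymous.
Position 2: none → 0 synonymous.
Position 3: TTA → 1 synonymous.
Total: 1 + 0 + 1 = 2.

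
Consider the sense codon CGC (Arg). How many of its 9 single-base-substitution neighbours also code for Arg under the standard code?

Position 1: none → 0 synonymous.
Position 2: none → 0 synonymous.
Position 3: CGT, CGA, CGG → 3 synonymous.
Total: 0 + 0 + 3 = 3.

3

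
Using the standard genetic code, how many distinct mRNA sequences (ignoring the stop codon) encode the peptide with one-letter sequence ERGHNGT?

3072

Glu: 2 codons.
Arg: 6 codons.
Gly: 4 codons.
His: 2 codons.
Asn: 2 codons.
Gly: 4 codons.
Thr: 4 codons.
2 × 6 × 4 × 2 × 2 × 4 × 4 = 3072.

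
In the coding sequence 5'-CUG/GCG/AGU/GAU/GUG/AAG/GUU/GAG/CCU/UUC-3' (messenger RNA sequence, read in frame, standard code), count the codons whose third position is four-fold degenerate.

5

Codon 1 CUG (Leu): third position 4-fold.
Codon 2 GCG (Ala): third position 4-fold.
Codon 3 AGU (Ser): third position 2-fold.
Codon 4 GAU (Asp): third position 2-fold.
Codon 5 GUG (Val): third position 4-fold.
Codon 6 AAG (Lys): third position 2-fold.
Codon 7 GUU (Val): third position 4-fold.
Codon 8 GAG (Glu): third position 2-fold.
Codon 9 CCU (Pro): third position 4-fold.
Codon 10 UUC (Phe): third position 2-fold.
Four-fold degenerate third positions: 5.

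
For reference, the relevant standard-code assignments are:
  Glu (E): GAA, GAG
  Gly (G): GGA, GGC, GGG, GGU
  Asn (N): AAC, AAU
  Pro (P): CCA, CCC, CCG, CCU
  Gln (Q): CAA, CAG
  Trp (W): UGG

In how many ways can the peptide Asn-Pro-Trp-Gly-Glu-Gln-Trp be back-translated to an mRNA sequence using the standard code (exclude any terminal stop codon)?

Asn: 2 codons.
Pro: 4 codons.
Trp: 1 codon.
Gly: 4 codons.
Glu: 2 codons.
Gln: 2 codons.
Trp: 1 codon.
2 × 4 × 1 × 4 × 2 × 2 × 1 = 128.

128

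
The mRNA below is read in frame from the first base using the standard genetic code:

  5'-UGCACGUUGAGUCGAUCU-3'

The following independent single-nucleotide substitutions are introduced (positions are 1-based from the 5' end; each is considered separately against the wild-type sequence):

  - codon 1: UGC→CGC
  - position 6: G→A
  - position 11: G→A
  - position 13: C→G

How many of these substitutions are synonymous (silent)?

1

Codon 1: UGC (Cys) → CGC (Arg) — missense.
Codon 2: ACG (Thr) → ACA (Thr) — synonymous.
Codon 4: AGU (Ser) → AAU (Asn) — missense.
Codon 5: CGA (Arg) → GGA (Gly) — missense.
Synonymous: 1 of 4.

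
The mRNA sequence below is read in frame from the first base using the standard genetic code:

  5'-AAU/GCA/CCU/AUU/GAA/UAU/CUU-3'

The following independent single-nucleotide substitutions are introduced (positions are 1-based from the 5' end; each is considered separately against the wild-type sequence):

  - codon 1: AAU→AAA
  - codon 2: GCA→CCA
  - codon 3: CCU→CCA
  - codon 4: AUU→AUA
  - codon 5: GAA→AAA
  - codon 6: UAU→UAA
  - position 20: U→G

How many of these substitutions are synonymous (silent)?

Codon 1: AAU (Asn) → AAA (Lys) — missense.
Codon 2: GCA (Ala) → CCA (Pro) — missense.
Codon 3: CCU (Pro) → CCA (Pro) — synonymous.
Codon 4: AUU (Ile) → AUA (Ile) — synonymous.
Codon 5: GAA (Glu) → AAA (Lys) — missense.
Codon 6: UAU (Tyr) → UAA (Stop) — nonsense.
Codon 7: CUU (Leu) → CGU (Arg) — missense.
Synonymous: 2 of 7.

2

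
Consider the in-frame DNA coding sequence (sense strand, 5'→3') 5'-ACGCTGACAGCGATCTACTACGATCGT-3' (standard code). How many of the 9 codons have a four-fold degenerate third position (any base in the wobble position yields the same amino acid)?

5

Codon 1 ACG (Thr): third position 4-fold.
Codon 2 CTG (Leu): third position 4-fold.
Codon 3 ACA (Thr): third position 4-fold.
Codon 4 GCG (Ala): third position 4-fold.
Codon 5 ATC (Ile): third position 3-fold.
Codon 6 TAC (Tyr): third position 2-fold.
Codon 7 TAC (Tyr): third position 2-fold.
Codon 8 GAT (Asp): third position 2-fold.
Codon 9 CGT (Arg): third position 4-fold.
Four-fold degenerate third positions: 5.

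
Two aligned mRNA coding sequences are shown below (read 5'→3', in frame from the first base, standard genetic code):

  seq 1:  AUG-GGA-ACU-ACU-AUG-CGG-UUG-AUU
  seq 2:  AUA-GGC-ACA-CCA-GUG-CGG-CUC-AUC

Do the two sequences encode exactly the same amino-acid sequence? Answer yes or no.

Codon 1: AUG Met / AUA Ile — nonsynonymous.
Codon 2: GGA Gly / GGC Gly — synonymous.
Codon 3: ACU Thr / ACA Thr — synonymous.
Codon 4: ACU Thr / CCA Pro — nonsynonymous.
Codon 5: AUG Met / GUG Val — nonsynonymous.
Codon 6: CGG Arg / CGG Arg — identical.
Codon 7: UUG Leu / CUC Leu — synonymous.
Codon 8: AUU Ile / AUC Ile — synonymous.
Nonsynonymous differences: 3 → different protein.

no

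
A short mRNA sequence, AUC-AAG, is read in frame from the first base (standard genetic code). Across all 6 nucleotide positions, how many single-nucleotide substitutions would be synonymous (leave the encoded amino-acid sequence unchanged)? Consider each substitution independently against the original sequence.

Codon 1 (AUC, Ile): 2 synonymous substitutions.
Codon 2 (AAG, Lys): 1 synonymous substitution.
Total: 2 + 1 = 3.

3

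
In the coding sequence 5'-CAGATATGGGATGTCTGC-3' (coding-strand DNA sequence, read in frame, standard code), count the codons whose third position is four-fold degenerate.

1

Codon 1 CAG (Gln): third position 2-fold.
Codon 2 ATA (Ile): third position 3-fold.
Codon 3 TGG (Trp): third position 1-fold.
Codon 4 GAT (Asp): third position 2-fold.
Codon 5 GTC (Val): third position 4-fold.
Codon 6 TGC (Cys): third position 2-fold.
Four-fold degenerate third positions: 1.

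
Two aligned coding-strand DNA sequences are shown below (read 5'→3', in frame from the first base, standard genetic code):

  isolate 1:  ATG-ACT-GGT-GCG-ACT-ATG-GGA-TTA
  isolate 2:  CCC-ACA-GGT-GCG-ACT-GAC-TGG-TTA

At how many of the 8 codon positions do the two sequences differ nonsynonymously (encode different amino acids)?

3

Codon 1: ATG Met / CCC Pro — nonsynonymous.
Codon 2: ACT Thr / ACA Thr — synonymous.
Codon 3: GGT Gly / GGT Gly — identical.
Codon 4: GCG Ala / GCG Ala — identical.
Codon 5: ACT Thr / ACT Thr — identical.
Codon 6: ATG Met / GAC Asp — nonsynonymous.
Codon 7: GGA Gly / TGG Trp — nonsynonymous.
Codon 8: TTA Leu / TTA Leu — identical.
Nonsynonymous differences: 3.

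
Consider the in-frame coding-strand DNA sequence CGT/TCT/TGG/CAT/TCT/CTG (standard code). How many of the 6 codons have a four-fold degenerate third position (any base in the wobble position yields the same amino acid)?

Codon 1 CGT (Arg): third position 4-fold.
Codon 2 TCT (Ser): third position 4-fold.
Codon 3 TGG (Trp): third position 1-fold.
Codon 4 CAT (His): third position 2-fold.
Codon 5 TCT (Ser): third position 4-fold.
Codon 6 CTG (Leu): third position 4-fold.
Four-fold degenerate third positions: 4.

4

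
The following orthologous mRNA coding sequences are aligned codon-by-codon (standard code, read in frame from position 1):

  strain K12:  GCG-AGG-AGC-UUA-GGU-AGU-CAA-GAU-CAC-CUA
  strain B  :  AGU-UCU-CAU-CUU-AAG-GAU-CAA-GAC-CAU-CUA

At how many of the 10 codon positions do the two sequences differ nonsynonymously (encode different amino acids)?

5

Codon 1: GCG Ala / AGU Ser — nonsynonymous.
Codon 2: AGG Arg / UCU Ser — nonsynonymous.
Codon 3: AGC Ser / CAU His — nonsynonymous.
Codon 4: UUA Leu / CUU Leu — synonymous.
Codon 5: GGU Gly / AAG Lys — nonsynonymous.
Codon 6: AGU Ser / GAU Asp — nonsynonymous.
Codon 7: CAA Gln / CAA Gln — identical.
Codon 8: GAU Asp / GAC Asp — synonymous.
Codon 9: CAC His / CAU His — synonymous.
Codon 10: CUA Leu / CUA Leu — identical.
Nonsynonymous differences: 5.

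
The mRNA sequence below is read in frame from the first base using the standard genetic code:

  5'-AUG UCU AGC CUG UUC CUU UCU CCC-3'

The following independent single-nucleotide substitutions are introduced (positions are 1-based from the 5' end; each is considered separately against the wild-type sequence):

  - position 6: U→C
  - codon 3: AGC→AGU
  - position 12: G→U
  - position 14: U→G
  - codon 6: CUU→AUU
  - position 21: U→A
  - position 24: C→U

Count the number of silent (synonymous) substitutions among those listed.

5

Codon 2: UCU (Ser) → UCC (Ser) — synonymous.
Codon 3: AGC (Ser) → AGU (Ser) — synonymous.
Codon 4: CUG (Leu) → CUU (Leu) — synonymous.
Codon 5: UUC (Phe) → UGC (Cys) — missense.
Codon 6: CUU (Leu) → AUU (Ile) — missense.
Codon 7: UCU (Ser) → UCA (Ser) — synonymous.
Codon 8: CCC (Pro) → CCU (Pro) — synonymous.
Synonymous: 5 of 7.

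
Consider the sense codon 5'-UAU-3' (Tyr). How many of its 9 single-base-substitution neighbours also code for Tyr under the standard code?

Position 1: none → 0 synonymous.
Position 2: none → 0 synonymous.
Position 3: UAC → 1 synonymous.
Total: 0 + 0 + 1 = 1.

1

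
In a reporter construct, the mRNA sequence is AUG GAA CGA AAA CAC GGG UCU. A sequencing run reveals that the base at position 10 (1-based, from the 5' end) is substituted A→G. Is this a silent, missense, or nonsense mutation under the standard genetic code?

Position 10 falls in codon 4: AAA → Lys.
After the substitution the codon is GAA → Glu.
Lys ≠ Glu, so this is a missense mutation.

missense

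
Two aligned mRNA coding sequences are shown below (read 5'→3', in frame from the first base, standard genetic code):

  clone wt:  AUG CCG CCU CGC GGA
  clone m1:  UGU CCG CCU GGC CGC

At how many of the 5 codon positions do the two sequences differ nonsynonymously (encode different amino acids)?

3

Codon 1: AUG Met / UGU Cys — nonsynonymous.
Codon 2: CCG Pro / CCG Pro — identical.
Codon 3: CCU Pro / CCU Pro — identical.
Codon 4: CGC Arg / GGC Gly — nonsynonymous.
Codon 5: GGA Gly / CGC Arg — nonsynonymous.
Nonsynonymous differences: 3.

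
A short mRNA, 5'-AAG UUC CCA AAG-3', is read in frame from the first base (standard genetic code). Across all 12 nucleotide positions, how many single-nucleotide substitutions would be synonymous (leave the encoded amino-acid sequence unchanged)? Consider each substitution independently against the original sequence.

6

Codon 1 (AAG, Lys): 1 synonymous substitution.
Codon 2 (UUC, Phe): 1 synonymous substitution.
Codon 3 (CCA, Pro): 3 synonymous substitutions.
Codon 4 (AAG, Lys): 1 synonymous substitution.
Total: 1 + 1 + 3 + 1 = 6.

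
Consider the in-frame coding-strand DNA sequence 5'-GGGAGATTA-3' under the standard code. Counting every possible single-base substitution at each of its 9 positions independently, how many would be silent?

Codon 1 (GGG, Gly): 3 synonymous substitutions.
Codon 2 (AGA, Arg): 2 synonymous substitutions.
Codon 3 (TTA, Leu): 2 synonymous substitutions.
Total: 3 + 2 + 2 = 7.

7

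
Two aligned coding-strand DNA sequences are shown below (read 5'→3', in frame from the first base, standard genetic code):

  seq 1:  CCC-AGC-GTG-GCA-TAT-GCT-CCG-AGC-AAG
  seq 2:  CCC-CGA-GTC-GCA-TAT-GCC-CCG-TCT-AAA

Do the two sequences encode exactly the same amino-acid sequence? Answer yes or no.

Codon 1: CCC Pro / CCC Pro — identical.
Codon 2: AGC Ser / CGA Arg — nonsynonymous.
Codon 3: GTG Val / GTC Val — synonymous.
Codon 4: GCA Ala / GCA Ala — identical.
Codon 5: TAT Tyr / TAT Tyr — identical.
Codon 6: GCT Ala / GCC Ala — synonymous.
Codon 7: CCG Pro / CCG Pro — identical.
Codon 8: AGC Ser / TCT Ser — synonymous.
Codon 9: AAG Lys / AAA Lys — synonymous.
Nonsynonymous differences: 1 → different protein.

no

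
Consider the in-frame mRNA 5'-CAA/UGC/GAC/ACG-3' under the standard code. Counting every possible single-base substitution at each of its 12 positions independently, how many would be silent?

Codon 1 (CAA, Gln): 1 synonymous substitution.
Codon 2 (UGC, Cys): 1 synonymous substitution.
Codon 3 (GAC, Asp): 1 synonymous substitution.
Codon 4 (ACG, Thr): 3 synonymous substitutions.
Total: 1 + 1 + 1 + 3 = 6.

6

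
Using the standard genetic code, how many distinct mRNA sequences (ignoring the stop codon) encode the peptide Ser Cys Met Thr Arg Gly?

1152

Ser: 6 codons.
Cys: 2 codons.
Met: 1 codon.
Thr: 4 codons.
Arg: 6 codons.
Gly: 4 codons.
6 × 2 × 1 × 4 × 6 × 4 = 1152.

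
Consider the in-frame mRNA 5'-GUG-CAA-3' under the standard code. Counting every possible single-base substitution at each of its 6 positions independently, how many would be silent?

Codon 1 (GUG, Val): 3 synonymous substitutions.
Codon 2 (CAA, Gln): 1 synonymous substitution.
Total: 3 + 1 = 4.

4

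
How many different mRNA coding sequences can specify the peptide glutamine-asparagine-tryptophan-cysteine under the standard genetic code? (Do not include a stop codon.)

Gln: 2 codons.
Asn: 2 codons.
Trp: 1 codon.
Cys: 2 codons.
2 × 2 × 1 × 2 = 8.

8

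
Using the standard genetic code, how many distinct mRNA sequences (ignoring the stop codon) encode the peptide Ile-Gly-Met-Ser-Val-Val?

1152

Ile: 3 codons.
Gly: 4 codons.
Met: 1 codon.
Ser: 6 codons.
Val: 4 codons.
Val: 4 codons.
3 × 4 × 1 × 6 × 4 × 4 = 1152.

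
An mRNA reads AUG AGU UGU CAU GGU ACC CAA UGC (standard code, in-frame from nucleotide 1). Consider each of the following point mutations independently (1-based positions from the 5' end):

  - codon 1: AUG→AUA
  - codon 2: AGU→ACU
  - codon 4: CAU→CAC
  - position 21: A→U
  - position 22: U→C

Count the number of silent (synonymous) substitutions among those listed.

Codon 1: AUG (Met) → AUA (Ile) — missense.
Codon 2: AGU (Ser) → ACU (Thr) — missense.
Codon 4: CAU (His) → CAC (His) — synonymous.
Codon 7: CAA (Gln) → CAU (His) — missense.
Codon 8: UGC (Cys) → CGC (Arg) — missense.
Synonymous: 1 of 5.

1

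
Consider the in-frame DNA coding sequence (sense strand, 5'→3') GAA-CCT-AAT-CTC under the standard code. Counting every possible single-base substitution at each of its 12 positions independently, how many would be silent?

Codon 1 (GAA, Glu): 1 synonymous substitution.
Codon 2 (CCT, Pro): 3 synonymous substitutions.
Codon 3 (AAT, Asn): 1 synonymous substitution.
Codon 4 (CTC, Leu): 3 synonymous substitutions.
Total: 1 + 3 + 1 + 3 = 8.

8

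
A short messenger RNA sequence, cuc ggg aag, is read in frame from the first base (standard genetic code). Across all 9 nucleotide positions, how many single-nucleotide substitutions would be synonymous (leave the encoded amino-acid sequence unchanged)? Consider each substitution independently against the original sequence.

Codon 1 (CUC, Leu): 3 synonymous substitutions.
Codon 2 (GGG, Gly): 3 synonymous substitutions.
Codon 3 (AAG, Lys): 1 synonymous substitution.
Total: 3 + 3 + 1 = 7.

7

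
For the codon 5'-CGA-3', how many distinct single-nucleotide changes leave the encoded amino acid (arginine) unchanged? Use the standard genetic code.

Position 1: AGA → 1 synonymous.
Position 2: none → 0 synonymous.
Position 3: CGT, CGC, CGG → 3 synonymous.
Total: 1 + 0 + 3 = 4.

4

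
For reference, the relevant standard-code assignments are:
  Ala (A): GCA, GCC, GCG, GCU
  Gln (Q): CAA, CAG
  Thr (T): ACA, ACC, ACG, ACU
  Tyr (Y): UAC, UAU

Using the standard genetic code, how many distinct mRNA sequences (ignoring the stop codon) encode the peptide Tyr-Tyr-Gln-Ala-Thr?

Tyr: 2 codons.
Tyr: 2 codons.
Gln: 2 codons.
Ala: 4 codons.
Thr: 4 codons.
2 × 2 × 2 × 4 × 4 = 128.

128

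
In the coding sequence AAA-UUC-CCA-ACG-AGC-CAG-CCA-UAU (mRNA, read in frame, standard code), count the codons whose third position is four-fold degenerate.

Codon 1 AAA (Lys): third position 2-fold.
Codon 2 UUC (Phe): third position 2-fold.
Codon 3 CCA (Pro): third position 4-fold.
Codon 4 ACG (Thr): third position 4-fold.
Codon 5 AGC (Ser): third position 2-fold.
Codon 6 CAG (Gln): third position 2-fold.
Codon 7 CCA (Pro): third position 4-fold.
Codon 8 UAU (Tyr): third position 2-fold.
Four-fold degenerate third positions: 3.

3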